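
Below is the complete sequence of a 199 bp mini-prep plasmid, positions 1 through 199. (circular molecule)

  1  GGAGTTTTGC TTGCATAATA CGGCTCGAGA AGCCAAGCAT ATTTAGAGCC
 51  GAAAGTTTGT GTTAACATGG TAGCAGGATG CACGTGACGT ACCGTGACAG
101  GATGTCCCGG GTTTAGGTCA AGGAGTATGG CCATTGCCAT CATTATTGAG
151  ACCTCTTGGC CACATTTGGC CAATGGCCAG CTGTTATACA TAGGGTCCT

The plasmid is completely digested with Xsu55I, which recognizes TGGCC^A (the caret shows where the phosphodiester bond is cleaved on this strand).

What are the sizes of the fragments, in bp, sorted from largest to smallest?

Xsu55I sites (TGGCCA) start at positions 128, 157, 167, 174.
Xsu55I cuts after base 5 of each site (before the last base), so after positions 132, 161, 171, 178.
Circular molecule, 4 cuts → 4 fragments:
  133–161 → 29 bp
  162–171 → 10 bp
  172–178 → 7 bp
  179–199 then 1–132 → 21 + 132 = 153 bp
Sorted largest to smallest: 153, 29, 10, 7 bp.

153, 29, 10, 7 bp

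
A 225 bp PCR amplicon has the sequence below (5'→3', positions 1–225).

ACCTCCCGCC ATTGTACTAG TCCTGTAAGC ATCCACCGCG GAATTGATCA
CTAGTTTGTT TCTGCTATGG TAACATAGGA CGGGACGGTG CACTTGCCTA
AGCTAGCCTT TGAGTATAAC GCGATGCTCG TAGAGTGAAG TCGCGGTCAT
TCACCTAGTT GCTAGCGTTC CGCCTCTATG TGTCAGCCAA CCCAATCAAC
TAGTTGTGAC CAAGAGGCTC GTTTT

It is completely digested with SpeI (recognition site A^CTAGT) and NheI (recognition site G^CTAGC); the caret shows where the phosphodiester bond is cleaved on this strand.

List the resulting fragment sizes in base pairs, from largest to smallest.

59, 52, 38, 34, 26, 16 bp

SpeI sites (ACTAGT) start at positions 16, 50, 199.
SpeI cuts after the first base of each site, so after positions 16, 50, 199.
NheI sites (GCTAGC) start at positions 102, 161.
NheI cuts after the first base of each site, so after positions 102, 161.
Combined cut positions: 16, 50, 102, 161, 199.
Linear molecule, 5 cuts → 6 fragments:
  1–16 → 16 bp
  17–50 → 34 bp
  51–102 → 52 bp
  103–161 → 59 bp
  162–199 → 38 bp
  200–225 → 26 bp
Sorted largest to smallest: 59, 52, 38, 34, 26, 16 bp.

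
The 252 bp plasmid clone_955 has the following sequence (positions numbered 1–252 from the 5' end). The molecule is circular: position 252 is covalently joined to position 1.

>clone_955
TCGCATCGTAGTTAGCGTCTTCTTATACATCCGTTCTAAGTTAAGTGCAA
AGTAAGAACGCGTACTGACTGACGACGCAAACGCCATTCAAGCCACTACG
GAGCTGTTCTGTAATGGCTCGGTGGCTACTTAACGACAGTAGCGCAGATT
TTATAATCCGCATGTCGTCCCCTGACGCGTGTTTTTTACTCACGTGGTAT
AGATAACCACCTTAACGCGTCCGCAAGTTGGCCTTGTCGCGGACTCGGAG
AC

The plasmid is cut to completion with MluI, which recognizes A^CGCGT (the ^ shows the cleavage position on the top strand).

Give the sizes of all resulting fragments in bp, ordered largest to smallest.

MluI sites (ACGCGT) start at positions 58, 175, 215.
MluI cuts after the first base of each site, so after positions 58, 175, 215.
Circular molecule, 3 cuts → 3 fragments:
  59–175 → 117 bp
  176–215 → 40 bp
  216–252 then 1–58 → 37 + 58 = 95 bp
Sorted largest to smallest: 117, 95, 40 bp.

117, 95, 40 bp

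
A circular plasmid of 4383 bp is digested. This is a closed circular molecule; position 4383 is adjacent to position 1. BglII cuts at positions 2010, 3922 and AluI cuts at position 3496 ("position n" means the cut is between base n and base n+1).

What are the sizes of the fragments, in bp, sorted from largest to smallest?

Combined cut positions (sorted): 2010, 3496, 3922.
Circular molecule, 3 cuts → 3 fragments:
  3496 − 2010 = 1486 bp
  3922 − 3496 = 426 bp
  wrap: 4383 − 3922 + 2010 = 2471 bp
Sorted largest to smallest: 2471, 1486, 426 bp.

2471, 1486, 426 bp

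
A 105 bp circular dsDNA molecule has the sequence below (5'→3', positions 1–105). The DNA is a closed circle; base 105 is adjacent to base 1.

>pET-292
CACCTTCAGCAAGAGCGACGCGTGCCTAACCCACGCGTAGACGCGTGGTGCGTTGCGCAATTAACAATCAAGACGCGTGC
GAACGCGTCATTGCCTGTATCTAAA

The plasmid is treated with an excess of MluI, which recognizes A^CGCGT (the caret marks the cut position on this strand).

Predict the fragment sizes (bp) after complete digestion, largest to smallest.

MluI sites (ACGCGT) start at positions 18, 33, 41, 73, 83.
MluI cuts after the first base of each site, so after positions 18, 33, 41, 73, 83.
Circular molecule, 5 cuts → 5 fragments:
  19–33 → 15 bp
  34–41 → 8 bp
  42–73 → 32 bp
  74–83 → 10 bp
  84–105 then 1–18 → 22 + 18 = 40 bp
Sorted largest to smallest: 40, 32, 15, 10, 8 bp.

40, 32, 15, 10, 8 bp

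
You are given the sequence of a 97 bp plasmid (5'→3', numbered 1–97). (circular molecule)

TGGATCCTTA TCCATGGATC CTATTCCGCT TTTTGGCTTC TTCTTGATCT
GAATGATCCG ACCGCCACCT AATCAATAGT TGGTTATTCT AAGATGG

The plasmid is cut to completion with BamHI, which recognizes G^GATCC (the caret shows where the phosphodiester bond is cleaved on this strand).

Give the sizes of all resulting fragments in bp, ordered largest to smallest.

BamHI sites (GGATCC) start at positions 2, 16.
BamHI cuts after the first base of each site, so after positions 2, 16.
Circular molecule, 2 cuts → 2 fragments:
  3–16 → 14 bp
  17–97 then 1–2 → 81 + 2 = 83 bp
Sorted largest to smallest: 83, 14 bp.

83, 14 bp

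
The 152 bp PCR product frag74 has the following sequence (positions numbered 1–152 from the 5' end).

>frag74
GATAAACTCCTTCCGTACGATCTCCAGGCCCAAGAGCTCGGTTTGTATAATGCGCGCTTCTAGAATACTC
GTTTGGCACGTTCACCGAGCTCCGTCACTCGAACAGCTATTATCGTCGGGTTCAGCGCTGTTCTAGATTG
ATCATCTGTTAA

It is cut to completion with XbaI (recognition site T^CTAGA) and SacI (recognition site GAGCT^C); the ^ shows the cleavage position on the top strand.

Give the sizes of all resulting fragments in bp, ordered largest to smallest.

41, 38, 32, 21, 20 bp

XbaI sites (TCTAGA) start at positions 59, 132.
XbaI cuts after the first base of each site, so after positions 59, 132.
SacI sites (GAGCTC) start at positions 34, 87.
SacI cuts after base 5 of each site (before the last base), so after positions 38, 91.
Combined cut positions: 38, 59, 91, 132.
Linear molecule, 4 cuts → 5 fragments:
  1–38 → 38 bp
  39–59 → 21 bp
  60–91 → 32 bp
  92–132 → 41 bp
  133–152 → 20 bp
Sorted largest to smallest: 41, 38, 32, 21, 20 bp.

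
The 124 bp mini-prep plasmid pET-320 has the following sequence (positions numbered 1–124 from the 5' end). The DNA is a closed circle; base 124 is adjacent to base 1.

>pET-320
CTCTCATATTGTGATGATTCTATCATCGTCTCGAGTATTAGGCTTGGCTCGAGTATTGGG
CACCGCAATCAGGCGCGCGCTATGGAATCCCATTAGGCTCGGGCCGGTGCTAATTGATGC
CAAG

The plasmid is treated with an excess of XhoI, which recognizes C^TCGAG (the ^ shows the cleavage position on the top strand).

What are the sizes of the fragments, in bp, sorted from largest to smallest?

XhoI sites (CTCGAG) start at positions 30, 48.
XhoI cuts after the first base of each site, so after positions 30, 48.
Circular molecule, 2 cuts → 2 fragments:
  31–48 → 18 bp
  49–124 then 1–30 → 76 + 30 = 106 bp
Sorted largest to smallest: 106, 18 bp.

106, 18 bp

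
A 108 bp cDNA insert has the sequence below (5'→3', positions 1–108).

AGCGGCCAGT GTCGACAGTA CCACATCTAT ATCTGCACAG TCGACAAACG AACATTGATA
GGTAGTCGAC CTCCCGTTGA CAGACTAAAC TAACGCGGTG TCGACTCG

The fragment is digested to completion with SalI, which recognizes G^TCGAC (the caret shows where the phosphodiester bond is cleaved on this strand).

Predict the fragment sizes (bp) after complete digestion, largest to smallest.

SalI sites (GTCGAC) start at positions 11, 40, 65, 100.
SalI cuts after the first base of each site, so after positions 11, 40, 65, 100.
Linear molecule, 4 cuts → 5 fragments:
  1–11 → 11 bp
  12–40 → 29 bp
  41–65 → 25 bp
  66–100 → 35 bp
  101–108 → 8 bp
Sorted largest to smallest: 35, 29, 25, 11, 8 bp.

35, 29, 25, 11, 8 bp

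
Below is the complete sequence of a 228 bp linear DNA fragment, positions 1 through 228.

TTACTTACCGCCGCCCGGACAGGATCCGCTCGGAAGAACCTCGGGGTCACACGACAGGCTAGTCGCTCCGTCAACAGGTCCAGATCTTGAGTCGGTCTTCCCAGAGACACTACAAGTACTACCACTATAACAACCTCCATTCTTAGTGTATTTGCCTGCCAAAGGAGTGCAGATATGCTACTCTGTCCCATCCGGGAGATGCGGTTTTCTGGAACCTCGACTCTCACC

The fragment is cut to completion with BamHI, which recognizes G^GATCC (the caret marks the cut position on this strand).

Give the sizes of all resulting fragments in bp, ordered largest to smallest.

The BamHI site (GGATCC) starts at position 22.
BamHI cuts after the first base of each site, so after position 22.
Linear molecule, 1 cut → 2 fragments:
  1–22 → 22 bp
  23–228 → 206 bp
Sorted largest to smallest: 206, 22 bp.

206, 22 bp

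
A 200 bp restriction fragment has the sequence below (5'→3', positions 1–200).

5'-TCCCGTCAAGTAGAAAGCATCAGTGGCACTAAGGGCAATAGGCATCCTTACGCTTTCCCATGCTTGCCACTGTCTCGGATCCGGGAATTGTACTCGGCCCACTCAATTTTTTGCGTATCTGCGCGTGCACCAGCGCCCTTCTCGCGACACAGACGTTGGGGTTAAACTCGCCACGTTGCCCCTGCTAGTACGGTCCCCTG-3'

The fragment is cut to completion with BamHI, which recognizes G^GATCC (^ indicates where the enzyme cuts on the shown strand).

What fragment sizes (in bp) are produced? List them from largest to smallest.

123, 77 bp

The BamHI site (GGATCC) starts at position 77.
BamHI cuts after the first base of each site, so after position 77.
Linear molecule, 1 cut → 2 fragments:
  1–77 → 77 bp
  78–200 → 123 bp
Sorted largest to smallest: 123, 77 bp.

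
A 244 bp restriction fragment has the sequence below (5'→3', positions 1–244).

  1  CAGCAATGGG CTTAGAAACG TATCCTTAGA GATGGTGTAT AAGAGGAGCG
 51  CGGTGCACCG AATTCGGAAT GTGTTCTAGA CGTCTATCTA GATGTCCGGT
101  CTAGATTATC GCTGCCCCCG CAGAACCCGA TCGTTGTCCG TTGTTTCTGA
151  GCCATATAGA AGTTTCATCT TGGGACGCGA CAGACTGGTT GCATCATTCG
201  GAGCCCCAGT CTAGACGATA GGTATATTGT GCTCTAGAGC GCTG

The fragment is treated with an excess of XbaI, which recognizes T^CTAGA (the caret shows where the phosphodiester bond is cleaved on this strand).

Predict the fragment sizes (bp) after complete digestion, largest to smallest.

XbaI sites (TCTAGA) start at positions 75, 87, 100, 210, 233.
XbaI cuts after the first base of each site, so after positions 75, 87, 100, 210, 233.
Linear molecule, 5 cuts → 6 fragments:
  1–75 → 75 bp
  76–87 → 12 bp
  88–100 → 13 bp
  101–210 → 110 bp
  211–233 → 23 bp
  234–244 → 11 bp
Sorted largest to smallest: 110, 75, 23, 13, 12, 11 bp.

110, 75, 23, 13, 12, 11 bp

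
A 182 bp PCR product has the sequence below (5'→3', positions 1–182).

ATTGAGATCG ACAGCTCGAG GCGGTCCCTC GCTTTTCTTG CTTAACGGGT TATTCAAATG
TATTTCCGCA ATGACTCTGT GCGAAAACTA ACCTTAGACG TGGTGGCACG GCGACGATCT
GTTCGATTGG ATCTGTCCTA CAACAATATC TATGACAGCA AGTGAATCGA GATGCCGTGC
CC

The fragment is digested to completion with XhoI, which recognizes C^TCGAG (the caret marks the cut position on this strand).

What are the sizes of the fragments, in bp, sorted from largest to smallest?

167, 15 bp

The XhoI site (CTCGAG) starts at position 15.
XhoI cuts after the first base of each site, so after position 15.
Linear molecule, 1 cut → 2 fragments:
  1–15 → 15 bp
  16–182 → 167 bp
Sorted largest to smallest: 167, 15 bp.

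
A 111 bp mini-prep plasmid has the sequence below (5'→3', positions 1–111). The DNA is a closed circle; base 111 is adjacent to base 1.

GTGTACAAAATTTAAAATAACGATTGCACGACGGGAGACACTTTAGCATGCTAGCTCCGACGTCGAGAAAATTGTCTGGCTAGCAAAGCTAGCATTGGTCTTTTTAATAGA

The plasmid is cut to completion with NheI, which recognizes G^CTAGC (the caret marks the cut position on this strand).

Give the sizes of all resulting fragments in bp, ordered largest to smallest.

73, 29, 9 bp

NheI sites (GCTAGC) start at positions 50, 79, 88.
NheI cuts after the first base of each site, so after positions 50, 79, 88.
Circular molecule, 3 cuts → 3 fragments:
  51–79 → 29 bp
  80–88 → 9 bp
  89–111 then 1–50 → 23 + 50 = 73 bp
Sorted largest to smallest: 73, 29, 9 bp.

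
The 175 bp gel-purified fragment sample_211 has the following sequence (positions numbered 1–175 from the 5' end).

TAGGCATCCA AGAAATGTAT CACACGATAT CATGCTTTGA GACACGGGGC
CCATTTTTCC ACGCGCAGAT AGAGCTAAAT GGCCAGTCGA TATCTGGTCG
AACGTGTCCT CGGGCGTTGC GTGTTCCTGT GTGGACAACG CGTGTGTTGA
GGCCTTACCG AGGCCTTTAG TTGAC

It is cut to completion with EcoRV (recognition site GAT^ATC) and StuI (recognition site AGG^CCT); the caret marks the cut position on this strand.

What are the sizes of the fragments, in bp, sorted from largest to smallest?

63, 61, 28, 12, 11 bp

EcoRV sites (GATATC) start at positions 26, 89.
EcoRV cuts after base 3 of each site, so after positions 28, 91.
StuI sites (AGGCCT) start at positions 150, 161.
StuI cuts after base 3 of each site, so after positions 152, 163.
Combined cut positions: 28, 91, 152, 163.
Linear molecule, 4 cuts → 5 fragments:
  1–28 → 28 bp
  29–91 → 63 bp
  92–152 → 61 bp
  153–163 → 11 bp
  164–175 → 12 bp
Sorted largest to smallest: 63, 61, 28, 12, 11 bp.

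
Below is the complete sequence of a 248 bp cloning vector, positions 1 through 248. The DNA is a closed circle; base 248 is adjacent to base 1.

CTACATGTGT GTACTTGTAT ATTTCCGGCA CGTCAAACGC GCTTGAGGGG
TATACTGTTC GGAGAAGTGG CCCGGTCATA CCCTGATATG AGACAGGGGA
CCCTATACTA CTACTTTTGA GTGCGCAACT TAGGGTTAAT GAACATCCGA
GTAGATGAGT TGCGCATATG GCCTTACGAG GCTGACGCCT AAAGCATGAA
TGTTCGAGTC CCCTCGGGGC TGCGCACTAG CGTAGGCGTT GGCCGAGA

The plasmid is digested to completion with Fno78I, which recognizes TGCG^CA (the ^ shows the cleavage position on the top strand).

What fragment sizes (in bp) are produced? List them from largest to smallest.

149, 60, 39 bp

Fno78I sites (TGCGCA) start at positions 122, 161, 221.
Fno78I cuts after base 4 of each site, so after positions 125, 164, 224.
Circular molecule, 3 cuts → 3 fragments:
  126–164 → 39 bp
  165–224 → 60 bp
  225–248 then 1–125 → 24 + 125 = 149 bp
Sorted largest to smallest: 149, 60, 39 bp.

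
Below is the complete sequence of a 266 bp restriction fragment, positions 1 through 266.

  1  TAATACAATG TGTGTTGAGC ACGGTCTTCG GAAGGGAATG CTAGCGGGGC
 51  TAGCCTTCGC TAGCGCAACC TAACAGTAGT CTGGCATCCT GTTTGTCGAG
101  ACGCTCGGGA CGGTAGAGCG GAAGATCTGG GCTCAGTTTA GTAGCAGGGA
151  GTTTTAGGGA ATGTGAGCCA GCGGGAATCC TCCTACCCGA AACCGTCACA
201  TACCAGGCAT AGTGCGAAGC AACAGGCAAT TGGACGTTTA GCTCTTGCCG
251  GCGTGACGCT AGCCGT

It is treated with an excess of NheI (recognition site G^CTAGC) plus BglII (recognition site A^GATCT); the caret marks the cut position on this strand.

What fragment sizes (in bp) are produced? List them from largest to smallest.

135, 64, 40, 10, 9, 8 bp

NheI sites (GCTAGC) start at positions 40, 49, 59, 258.
NheI cuts after the first base of each site, so after positions 40, 49, 59, 258.
The BglII site (AGATCT) starts at position 123.
BglII cuts after the first base of each site, so after position 123.
Combined cut positions: 40, 49, 59, 123, 258.
Linear molecule, 5 cuts → 6 fragments:
  1–40 → 40 bp
  41–49 → 9 bp
  50–59 → 10 bp
  60–123 → 64 bp
  124–258 → 135 bp
  259–266 → 8 bp
Sorted largest to smallest: 135, 64, 40, 10, 9, 8 bp.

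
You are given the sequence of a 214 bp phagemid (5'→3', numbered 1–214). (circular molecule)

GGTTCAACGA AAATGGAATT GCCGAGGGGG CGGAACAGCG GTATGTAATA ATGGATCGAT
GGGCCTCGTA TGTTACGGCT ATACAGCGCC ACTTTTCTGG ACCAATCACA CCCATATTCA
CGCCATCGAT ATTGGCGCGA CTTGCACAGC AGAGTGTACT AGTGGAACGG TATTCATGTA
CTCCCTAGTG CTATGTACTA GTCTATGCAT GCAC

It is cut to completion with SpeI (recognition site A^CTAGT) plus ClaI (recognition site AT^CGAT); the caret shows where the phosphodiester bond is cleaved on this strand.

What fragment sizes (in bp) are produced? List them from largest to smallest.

73, 70, 39, 32 bp

SpeI sites (ACTAGT) start at positions 158, 197.
SpeI cuts after the first base of each site, so after positions 158, 197.
ClaI sites (ATCGAT) start at positions 55, 125.
ClaI cuts after base 2 of each site, so after positions 56, 126.
Combined cut positions: 56, 126, 158, 197.
Circular molecule, 4 cuts → 4 fragments:
  57–126 → 70 bp
  127–158 → 32 bp
  159–197 → 39 bp
  198–214 then 1–56 → 17 + 56 = 73 bp
Sorted largest to smallest: 73, 70, 39, 32 bp.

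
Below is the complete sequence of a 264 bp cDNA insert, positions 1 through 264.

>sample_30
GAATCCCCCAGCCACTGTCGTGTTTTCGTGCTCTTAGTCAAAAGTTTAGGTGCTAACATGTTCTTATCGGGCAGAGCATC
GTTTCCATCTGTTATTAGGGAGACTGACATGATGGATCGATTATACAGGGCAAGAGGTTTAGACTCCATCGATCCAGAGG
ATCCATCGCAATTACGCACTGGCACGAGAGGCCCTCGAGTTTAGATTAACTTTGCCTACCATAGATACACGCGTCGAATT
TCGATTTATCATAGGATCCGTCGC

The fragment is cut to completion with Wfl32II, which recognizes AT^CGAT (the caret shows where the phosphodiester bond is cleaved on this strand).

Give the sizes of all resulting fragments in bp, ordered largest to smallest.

117, 115, 32 bp

Wfl32II sites (ATCGAT) start at positions 116, 148.
Wfl32II cuts after base 2 of each site, so after positions 117, 149.
Linear molecule, 2 cuts → 3 fragments:
  1–117 → 117 bp
  118–149 → 32 bp
  150–264 → 115 bp
Sorted largest to smallest: 117, 115, 32 bp.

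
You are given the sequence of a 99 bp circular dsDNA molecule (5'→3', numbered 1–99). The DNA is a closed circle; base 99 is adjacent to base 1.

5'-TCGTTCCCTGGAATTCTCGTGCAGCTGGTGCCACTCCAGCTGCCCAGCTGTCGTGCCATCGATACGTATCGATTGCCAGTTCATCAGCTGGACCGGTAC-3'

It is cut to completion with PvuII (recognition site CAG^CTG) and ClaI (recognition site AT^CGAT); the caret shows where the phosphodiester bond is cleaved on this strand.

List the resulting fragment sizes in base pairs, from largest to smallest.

36, 18, 15, 12, 10, 8 bp

PvuII sites (CAGCTG) start at positions 22, 37, 45, 85.
PvuII cuts after base 3 of each site, so after positions 24, 39, 47, 87.
ClaI sites (ATCGAT) start at positions 58, 68.
ClaI cuts after base 2 of each site, so after positions 59, 69.
Combined cut positions: 24, 39, 47, 59, 69, 87.
Circular molecule, 6 cuts → 6 fragments:
  25–39 → 15 bp
  40–47 → 8 bp
  48–59 → 12 bp
  60–69 → 10 bp
  70–87 → 18 bp
  88–99 then 1–24 → 12 + 24 = 36 bp
Sorted largest to smallest: 36, 18, 15, 12, 10, 8 bp.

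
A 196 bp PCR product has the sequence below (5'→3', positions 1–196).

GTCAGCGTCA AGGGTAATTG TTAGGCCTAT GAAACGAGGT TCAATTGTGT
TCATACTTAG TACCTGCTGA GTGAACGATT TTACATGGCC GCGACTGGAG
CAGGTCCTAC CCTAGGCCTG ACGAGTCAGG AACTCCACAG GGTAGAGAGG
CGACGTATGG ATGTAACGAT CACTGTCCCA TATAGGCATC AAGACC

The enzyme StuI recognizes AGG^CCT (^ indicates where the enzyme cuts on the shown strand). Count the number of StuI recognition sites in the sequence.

2

AGGCCT occurs starting at positions 23, 114.
StuI cuts at 2 sites.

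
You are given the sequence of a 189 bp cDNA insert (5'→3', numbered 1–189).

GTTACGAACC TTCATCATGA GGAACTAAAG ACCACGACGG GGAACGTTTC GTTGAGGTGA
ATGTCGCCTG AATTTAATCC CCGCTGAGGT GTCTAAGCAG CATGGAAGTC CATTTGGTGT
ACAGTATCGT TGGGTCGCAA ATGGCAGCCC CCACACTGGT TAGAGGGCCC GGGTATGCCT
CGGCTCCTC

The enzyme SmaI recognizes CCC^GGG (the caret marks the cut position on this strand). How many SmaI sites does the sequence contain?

1

CCCGGG occurs starting at position 168.
SmaI cuts at 1 site.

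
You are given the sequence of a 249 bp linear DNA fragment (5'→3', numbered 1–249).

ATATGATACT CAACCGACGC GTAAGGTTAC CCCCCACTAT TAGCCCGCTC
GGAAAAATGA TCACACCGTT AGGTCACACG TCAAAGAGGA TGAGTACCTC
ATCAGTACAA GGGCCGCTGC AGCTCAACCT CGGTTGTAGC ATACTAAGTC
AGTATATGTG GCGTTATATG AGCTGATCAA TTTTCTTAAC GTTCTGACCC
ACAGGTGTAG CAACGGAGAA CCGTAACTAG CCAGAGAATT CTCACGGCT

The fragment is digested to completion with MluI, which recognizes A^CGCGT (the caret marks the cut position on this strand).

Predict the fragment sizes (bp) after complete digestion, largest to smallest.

232, 17 bp

The MluI site (ACGCGT) starts at position 17.
MluI cuts after the first base of each site, so after position 17.
Linear molecule, 1 cut → 2 fragments:
  1–17 → 17 bp
  18–249 → 232 bp
Sorted largest to smallest: 232, 17 bp.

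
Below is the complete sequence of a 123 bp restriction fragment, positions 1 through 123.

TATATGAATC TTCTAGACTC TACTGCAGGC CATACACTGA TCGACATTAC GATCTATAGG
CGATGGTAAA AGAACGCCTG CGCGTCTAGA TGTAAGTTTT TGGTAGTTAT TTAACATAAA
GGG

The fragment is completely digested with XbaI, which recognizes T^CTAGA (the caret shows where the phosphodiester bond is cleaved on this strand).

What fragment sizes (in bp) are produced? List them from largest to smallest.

73, 38, 12 bp

XbaI sites (TCTAGA) start at positions 12, 85.
XbaI cuts after the first base of each site, so after positions 12, 85.
Linear molecule, 2 cuts → 3 fragments:
  1–12 → 12 bp
  13–85 → 73 bp
  86–123 → 38 bp
Sorted largest to smallest: 73, 38, 12 bp.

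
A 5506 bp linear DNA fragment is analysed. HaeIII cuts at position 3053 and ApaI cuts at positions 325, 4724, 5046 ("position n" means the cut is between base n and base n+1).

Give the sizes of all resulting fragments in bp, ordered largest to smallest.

Combined cut positions (sorted): 325, 3053, 4724, 5046.
Linear molecule, 4 cuts → 5 fragments:
  325 − 0 = 325 bp
  3053 − 325 = 2728 bp
  4724 − 3053 = 1671 bp
  5046 − 4724 = 322 bp
  5506 − 5046 = 460 bp
Sorted largest to smallest: 2728, 1671, 460, 325, 322 bp.

2728, 1671, 460, 325, 322 bp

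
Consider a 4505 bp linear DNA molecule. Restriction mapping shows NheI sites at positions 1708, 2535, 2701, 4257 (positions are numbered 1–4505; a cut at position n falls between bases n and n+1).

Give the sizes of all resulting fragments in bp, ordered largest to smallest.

Linear molecule, 4 cuts → 5 fragments:
  1708 − 0 = 1708 bp
  2535 − 1708 = 827 bp
  2701 − 2535 = 166 bp
  4257 − 2701 = 1556 bp
  4505 − 4257 = 248 bp
Sorted largest to smallest: 1708, 1556, 827, 248, 166 bp.

1708, 1556, 827, 248, 166 bp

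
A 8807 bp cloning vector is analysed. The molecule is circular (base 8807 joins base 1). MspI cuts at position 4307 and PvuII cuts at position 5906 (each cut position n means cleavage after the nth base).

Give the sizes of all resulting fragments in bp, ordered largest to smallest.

7208, 1599 bp

Combined cut positions (sorted): 4307, 5906.
Circular molecule, 2 cuts → 2 fragments:
  5906 − 4307 = 1599 bp
  wrap: 8807 − 5906 + 4307 = 7208 bp
Sorted largest to smallest: 7208, 1599 bp.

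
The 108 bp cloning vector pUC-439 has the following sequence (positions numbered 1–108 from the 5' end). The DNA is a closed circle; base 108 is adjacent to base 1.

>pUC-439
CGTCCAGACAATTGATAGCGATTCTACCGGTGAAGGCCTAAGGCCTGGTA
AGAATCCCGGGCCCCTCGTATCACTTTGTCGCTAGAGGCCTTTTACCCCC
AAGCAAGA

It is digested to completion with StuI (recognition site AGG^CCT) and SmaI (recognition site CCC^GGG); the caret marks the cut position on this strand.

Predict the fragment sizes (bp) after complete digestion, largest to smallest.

StuI sites (AGGCCT) start at positions 34, 41, 86.
StuI cuts after base 3 of each site, so after positions 36, 43, 88.
The SmaI site (CCCGGG) starts at position 56.
SmaI cuts after base 3 of each site, so after position 58.
Combined cut positions: 36, 43, 58, 88.
Circular molecule, 4 cuts → 4 fragments:
  37–43 → 7 bp
  44–58 → 15 bp
  59–88 → 30 bp
  89–108 then 1–36 → 20 + 36 = 56 bp
Sorted largest to smallest: 56, 30, 15, 7 bp.

56, 30, 15, 7 bp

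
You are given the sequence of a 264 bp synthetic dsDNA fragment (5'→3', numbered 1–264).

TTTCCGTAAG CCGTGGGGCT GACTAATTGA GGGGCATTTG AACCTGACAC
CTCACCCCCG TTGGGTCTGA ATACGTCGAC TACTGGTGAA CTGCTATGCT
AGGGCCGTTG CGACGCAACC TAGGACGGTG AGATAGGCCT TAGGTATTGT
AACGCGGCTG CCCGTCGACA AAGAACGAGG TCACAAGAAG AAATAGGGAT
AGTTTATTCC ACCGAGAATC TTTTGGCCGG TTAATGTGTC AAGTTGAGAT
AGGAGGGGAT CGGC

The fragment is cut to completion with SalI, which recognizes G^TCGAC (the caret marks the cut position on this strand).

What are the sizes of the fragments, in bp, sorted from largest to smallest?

SalI sites (GTCGAC) start at positions 75, 164.
SalI cuts after the first base of each site, so after positions 75, 164.
Linear molecule, 2 cuts → 3 fragments:
  1–75 → 75 bp
  76–164 → 89 bp
  165–264 → 100 bp
Sorted largest to smallest: 100, 89, 75 bp.

100, 89, 75 bp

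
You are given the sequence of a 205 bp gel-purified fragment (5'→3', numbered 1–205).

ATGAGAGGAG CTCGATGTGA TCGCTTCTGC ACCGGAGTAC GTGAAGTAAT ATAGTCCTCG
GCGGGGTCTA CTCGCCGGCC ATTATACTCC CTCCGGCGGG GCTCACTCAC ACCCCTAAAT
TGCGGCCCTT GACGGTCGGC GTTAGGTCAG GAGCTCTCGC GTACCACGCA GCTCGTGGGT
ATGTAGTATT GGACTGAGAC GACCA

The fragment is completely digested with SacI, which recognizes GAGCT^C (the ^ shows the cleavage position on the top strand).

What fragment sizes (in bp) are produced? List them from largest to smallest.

143, 50, 12 bp

SacI sites (GAGCTC) start at positions 8, 151.
SacI cuts after base 5 of each site (before the last base), so after positions 12, 155.
Linear molecule, 2 cuts → 3 fragments:
  1–12 → 12 bp
  13–155 → 143 bp
  156–205 → 50 bp
Sorted largest to smallest: 143, 50, 12 bp.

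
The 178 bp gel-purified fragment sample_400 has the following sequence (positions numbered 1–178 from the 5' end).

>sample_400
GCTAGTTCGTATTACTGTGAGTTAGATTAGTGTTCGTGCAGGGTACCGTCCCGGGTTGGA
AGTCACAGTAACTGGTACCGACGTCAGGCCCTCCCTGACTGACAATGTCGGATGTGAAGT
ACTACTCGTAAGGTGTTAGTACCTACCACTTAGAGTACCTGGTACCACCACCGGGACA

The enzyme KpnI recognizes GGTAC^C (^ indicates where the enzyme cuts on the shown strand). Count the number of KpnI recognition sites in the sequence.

GGTACC occurs starting at positions 42, 74, 161.
KpnI cuts at 3 sites.

3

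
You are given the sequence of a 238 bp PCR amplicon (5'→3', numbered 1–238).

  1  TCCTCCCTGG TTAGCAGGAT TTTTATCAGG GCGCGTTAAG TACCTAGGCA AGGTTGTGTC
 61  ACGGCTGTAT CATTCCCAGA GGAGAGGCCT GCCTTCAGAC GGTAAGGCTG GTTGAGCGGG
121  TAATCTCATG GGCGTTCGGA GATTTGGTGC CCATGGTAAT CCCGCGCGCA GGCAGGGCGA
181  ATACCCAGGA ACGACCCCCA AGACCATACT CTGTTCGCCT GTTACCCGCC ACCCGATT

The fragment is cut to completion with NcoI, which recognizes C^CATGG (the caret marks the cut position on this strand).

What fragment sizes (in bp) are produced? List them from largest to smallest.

151, 87 bp

The NcoI site (CCATGG) starts at position 151.
NcoI cuts after the first base of each site, so after position 151.
Linear molecule, 1 cut → 2 fragments:
  1–151 → 151 bp
  152–238 → 87 bp
Sorted largest to smallest: 151, 87 bp.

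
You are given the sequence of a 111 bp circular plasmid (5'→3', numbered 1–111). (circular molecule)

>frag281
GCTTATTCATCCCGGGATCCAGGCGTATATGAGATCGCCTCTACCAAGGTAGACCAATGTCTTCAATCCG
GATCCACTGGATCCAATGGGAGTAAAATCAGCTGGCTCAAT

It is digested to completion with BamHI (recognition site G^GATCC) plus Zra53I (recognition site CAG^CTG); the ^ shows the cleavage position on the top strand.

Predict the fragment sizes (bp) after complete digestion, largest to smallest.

55, 25, 22, 9 bp

BamHI sites (GGATCC) start at positions 15, 70, 79.
BamHI cuts after the first base of each site, so after positions 15, 70, 79.
The Zra53I site (CAGCTG) starts at position 99.
Zra53I cuts after base 3 of each site, so after position 101.
Combined cut positions: 15, 70, 79, 101.
Circular molecule, 4 cuts → 4 fragments:
  16–70 → 55 bp
  71–79 → 9 bp
  80–101 → 22 bp
  102–111 then 1–15 → 10 + 15 = 25 bp
Sorted largest to smallest: 55, 25, 22, 9 bp.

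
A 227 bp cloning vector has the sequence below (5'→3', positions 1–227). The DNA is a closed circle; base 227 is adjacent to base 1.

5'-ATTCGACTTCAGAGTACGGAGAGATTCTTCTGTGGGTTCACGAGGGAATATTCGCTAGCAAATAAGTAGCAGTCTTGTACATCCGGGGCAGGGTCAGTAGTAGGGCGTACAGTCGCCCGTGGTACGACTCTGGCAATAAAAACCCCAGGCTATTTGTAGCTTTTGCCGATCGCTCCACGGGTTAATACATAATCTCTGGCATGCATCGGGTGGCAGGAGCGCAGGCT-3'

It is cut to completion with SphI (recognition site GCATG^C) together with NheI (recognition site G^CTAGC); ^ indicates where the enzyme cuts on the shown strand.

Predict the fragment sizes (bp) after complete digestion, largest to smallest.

The SphI site (GCATGC) starts at position 199.
SphI cuts after base 5 of each site (before the last base), so after position 203.
The NheI site (GCTAGC) starts at position 54.
NheI cuts after the first base of each site, so after position 54.
Combined cut positions: 54, 203.
Circular molecule, 2 cuts → 2 fragments:
  55–203 → 149 bp
  204–227 then 1–54 → 24 + 54 = 78 bp
Sorted largest to smallest: 149, 78 bp.

149, 78 bp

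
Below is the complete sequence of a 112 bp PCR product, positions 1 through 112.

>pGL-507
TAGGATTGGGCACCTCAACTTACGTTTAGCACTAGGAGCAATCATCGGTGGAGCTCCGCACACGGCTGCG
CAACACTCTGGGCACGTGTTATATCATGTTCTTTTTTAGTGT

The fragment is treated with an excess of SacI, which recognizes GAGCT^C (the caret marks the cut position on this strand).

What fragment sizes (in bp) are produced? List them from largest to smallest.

The SacI site (GAGCTC) starts at position 51.
SacI cuts after base 5 of each site (before the last base), so after position 55.
Linear molecule, 1 cut → 2 fragments:
  1–55 → 55 bp
  56–112 → 57 bp
Sorted largest to smallest: 57, 55 bp.

57, 55 bp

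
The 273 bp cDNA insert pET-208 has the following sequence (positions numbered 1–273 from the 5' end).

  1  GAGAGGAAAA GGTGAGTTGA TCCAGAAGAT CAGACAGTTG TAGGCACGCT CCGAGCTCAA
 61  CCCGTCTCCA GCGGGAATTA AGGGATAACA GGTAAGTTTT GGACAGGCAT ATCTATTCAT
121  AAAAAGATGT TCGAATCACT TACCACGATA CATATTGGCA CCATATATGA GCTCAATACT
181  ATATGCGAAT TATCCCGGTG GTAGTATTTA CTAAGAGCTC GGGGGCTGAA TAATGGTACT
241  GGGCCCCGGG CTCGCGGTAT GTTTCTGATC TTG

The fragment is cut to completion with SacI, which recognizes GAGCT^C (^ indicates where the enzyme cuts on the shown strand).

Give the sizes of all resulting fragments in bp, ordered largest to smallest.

116, 57, 54, 46 bp

SacI sites (GAGCTC) start at positions 53, 169, 215.
SacI cuts after base 5 of each site (before the last base), so after positions 57, 173, 219.
Linear molecule, 3 cuts → 4 fragments:
  1–57 → 57 bp
  58–173 → 116 bp
  174–219 → 46 bp
  220–273 → 54 bp
Sorted largest to smallest: 116, 57, 54, 46 bp.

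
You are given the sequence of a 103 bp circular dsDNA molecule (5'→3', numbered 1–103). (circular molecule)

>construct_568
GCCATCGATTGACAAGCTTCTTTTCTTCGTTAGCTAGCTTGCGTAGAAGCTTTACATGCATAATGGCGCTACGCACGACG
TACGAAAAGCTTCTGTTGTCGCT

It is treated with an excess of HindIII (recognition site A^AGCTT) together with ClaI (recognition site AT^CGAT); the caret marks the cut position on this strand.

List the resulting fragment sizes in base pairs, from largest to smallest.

HindIII sites (AAGCTT) start at positions 14, 47, 87.
HindIII cuts after the first base of each site, so after positions 14, 47, 87.
The ClaI site (ATCGAT) starts at position 4.
ClaI cuts after base 2 of each site, so after position 5.
Combined cut positions: 5, 14, 47, 87.
Circular molecule, 4 cuts → 4 fragments:
  6–14 → 9 bp
  15–47 → 33 bp
  48–87 → 40 bp
  88–103 then 1–5 → 16 + 5 = 21 bp
Sorted largest to smallest: 40, 33, 21, 9 bp.

40, 33, 21, 9 bp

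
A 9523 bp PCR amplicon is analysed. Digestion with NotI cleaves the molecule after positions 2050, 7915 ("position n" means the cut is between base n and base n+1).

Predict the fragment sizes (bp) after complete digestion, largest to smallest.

Linear molecule, 2 cuts → 3 fragments:
  2050 − 0 = 2050 bp
  7915 − 2050 = 5865 bp
  9523 − 7915 = 1608 bp
Sorted largest to smallest: 5865, 2050, 1608 bp.

5865, 2050, 1608 bp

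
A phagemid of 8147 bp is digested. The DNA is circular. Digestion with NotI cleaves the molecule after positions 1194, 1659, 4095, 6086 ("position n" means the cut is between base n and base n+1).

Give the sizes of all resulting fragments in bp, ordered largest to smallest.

Circular molecule, 4 cuts → 4 fragments:
  1659 − 1194 = 465 bp
  4095 − 1659 = 2436 bp
  6086 − 4095 = 1991 bp
  wrap: 8147 − 6086 + 1194 = 3255 bp
Sorted largest to smallest: 3255, 2436, 1991, 465 bp.

3255, 2436, 1991, 465 bp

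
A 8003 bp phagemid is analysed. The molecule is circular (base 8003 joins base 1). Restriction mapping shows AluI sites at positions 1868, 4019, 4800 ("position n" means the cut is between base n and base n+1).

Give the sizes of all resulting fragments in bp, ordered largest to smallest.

5071, 2151, 781 bp

Circular molecule, 3 cuts → 3 fragments:
  4019 − 1868 = 2151 bp
  4800 − 4019 = 781 bp
  wrap: 8003 − 4800 + 1868 = 5071 bp
Sorted largest to smallest: 5071, 2151, 781 bp.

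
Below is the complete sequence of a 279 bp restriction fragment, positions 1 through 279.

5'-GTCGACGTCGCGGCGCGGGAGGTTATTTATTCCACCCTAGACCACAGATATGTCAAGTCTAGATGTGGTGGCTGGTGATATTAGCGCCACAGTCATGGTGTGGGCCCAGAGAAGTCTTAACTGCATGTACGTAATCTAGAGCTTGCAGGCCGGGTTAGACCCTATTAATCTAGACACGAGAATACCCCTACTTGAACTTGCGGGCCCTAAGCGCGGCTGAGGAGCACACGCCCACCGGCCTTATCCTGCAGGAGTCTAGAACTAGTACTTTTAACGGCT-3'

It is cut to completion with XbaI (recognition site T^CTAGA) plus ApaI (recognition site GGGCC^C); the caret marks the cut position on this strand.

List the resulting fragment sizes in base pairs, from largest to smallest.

58, 49, 48, 37, 34, 29, 24 bp

XbaI sites (TCTAGA) start at positions 58, 135, 169, 255.
XbaI cuts after the first base of each site, so after positions 58, 135, 169, 255.
ApaI sites (GGGCCC) start at positions 102, 202.
ApaI cuts after base 5 of each site (before the last base), so after positions 106, 206.
Combined cut positions: 58, 106, 135, 169, 206, 255.
Linear molecule, 6 cuts → 7 fragments:
  1–58 → 58 bp
  59–106 → 48 bp
  107–135 → 29 bp
  136–169 → 34 bp
  170–206 → 37 bp
  207–255 → 49 bp
  256–279 → 24 bp
Sorted largest to smallest: 58, 49, 48, 37, 34, 29, 24 bp.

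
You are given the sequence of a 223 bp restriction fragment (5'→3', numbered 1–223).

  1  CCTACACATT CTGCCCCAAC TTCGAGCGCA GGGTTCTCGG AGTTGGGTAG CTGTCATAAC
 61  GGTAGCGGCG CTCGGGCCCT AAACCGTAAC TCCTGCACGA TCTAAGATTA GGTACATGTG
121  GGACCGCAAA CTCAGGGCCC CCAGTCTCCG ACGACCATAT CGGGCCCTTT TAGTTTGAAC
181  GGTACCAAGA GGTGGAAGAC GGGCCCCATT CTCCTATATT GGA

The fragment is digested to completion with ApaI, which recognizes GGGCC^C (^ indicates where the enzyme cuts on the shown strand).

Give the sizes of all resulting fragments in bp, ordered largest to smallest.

ApaI sites (GGGCCC) start at positions 74, 135, 162, 201.
ApaI cuts after base 5 of each site (before the last base), so after positions 78, 139, 166, 205.
Linear molecule, 4 cuts → 5 fragments:
  1–78 → 78 bp
  79–139 → 61 bp
  140–166 → 27 bp
  167–205 → 39 bp
  206–223 → 18 bp
Sorted largest to smallest: 78, 61, 39, 27, 18 bp.

78, 61, 39, 27, 18 bp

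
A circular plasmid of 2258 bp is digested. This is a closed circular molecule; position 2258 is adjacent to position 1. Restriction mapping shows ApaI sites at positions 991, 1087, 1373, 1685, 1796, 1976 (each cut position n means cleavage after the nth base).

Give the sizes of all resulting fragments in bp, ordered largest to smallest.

1273, 312, 286, 180, 111, 96 bp

Circular molecule, 6 cuts → 6 fragments:
  1087 − 991 = 96 bp
  1373 − 1087 = 286 bp
  1685 − 1373 = 312 bp
  1796 − 1685 = 111 bp
  1976 − 1796 = 180 bp
  wrap: 2258 − 1976 + 991 = 1273 bp
Sorted largest to smallest: 1273, 312, 286, 180, 111, 96 bp.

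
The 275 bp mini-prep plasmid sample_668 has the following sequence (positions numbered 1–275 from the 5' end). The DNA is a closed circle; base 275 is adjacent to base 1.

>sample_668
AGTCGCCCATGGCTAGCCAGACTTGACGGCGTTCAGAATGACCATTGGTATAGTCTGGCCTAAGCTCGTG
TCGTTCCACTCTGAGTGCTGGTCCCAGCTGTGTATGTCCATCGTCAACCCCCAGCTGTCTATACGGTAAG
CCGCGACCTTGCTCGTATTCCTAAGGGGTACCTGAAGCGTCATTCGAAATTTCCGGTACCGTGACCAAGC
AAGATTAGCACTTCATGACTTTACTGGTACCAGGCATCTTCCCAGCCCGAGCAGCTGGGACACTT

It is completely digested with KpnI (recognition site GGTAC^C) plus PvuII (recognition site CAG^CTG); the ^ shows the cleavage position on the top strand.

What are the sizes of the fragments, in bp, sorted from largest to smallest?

KpnI sites (GGTACC) start at positions 167, 195, 236.
KpnI cuts after base 5 of each site (before the last base), so after positions 171, 199, 240.
PvuII sites (CAGCTG) start at positions 95, 122, 262.
PvuII cuts after base 3 of each site, so after positions 97, 124, 264.
Combined cut positions: 97, 124, 171, 199, 240, 264.
Circular molecule, 6 cuts → 6 fragments:
  98–124 → 27 bp
  125–171 → 47 bp
  172–199 → 28 bp
  200–240 → 41 bp
  241–264 → 24 bp
  265–275 then 1–97 → 11 + 97 = 108 bp
Sorted largest to smallest: 108, 47, 41, 28, 27, 24 bp.

108, 47, 41, 28, 27, 24 bp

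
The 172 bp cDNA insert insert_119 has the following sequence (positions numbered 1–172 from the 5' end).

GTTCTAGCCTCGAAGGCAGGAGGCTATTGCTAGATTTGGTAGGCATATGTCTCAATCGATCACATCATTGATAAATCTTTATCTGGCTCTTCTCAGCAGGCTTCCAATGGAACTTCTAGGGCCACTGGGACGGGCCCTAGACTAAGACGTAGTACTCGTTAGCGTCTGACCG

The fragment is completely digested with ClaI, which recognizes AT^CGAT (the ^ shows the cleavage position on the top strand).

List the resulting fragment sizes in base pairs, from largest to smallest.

The ClaI site (ATCGAT) starts at position 55.
ClaI cuts after base 2 of each site, so after position 56.
Linear molecule, 1 cut → 2 fragments:
  1–56 → 56 bp
  57–172 → 116 bp
Sorted largest to smallest: 116, 56 bp.

116, 56 bp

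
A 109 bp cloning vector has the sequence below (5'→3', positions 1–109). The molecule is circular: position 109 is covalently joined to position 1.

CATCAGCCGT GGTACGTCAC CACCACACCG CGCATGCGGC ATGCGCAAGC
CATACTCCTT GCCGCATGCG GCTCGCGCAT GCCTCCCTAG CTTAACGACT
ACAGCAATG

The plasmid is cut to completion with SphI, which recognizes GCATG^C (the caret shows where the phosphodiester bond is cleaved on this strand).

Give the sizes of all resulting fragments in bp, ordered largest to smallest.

SphI sites (GCATGC) start at positions 32, 39, 64, 77.
SphI cuts after base 5 of each site (before the last base), so after positions 36, 43, 68, 81.
Circular molecule, 4 cuts → 4 fragments:
  37–43 → 7 bp
  44–68 → 25 bp
  69–81 → 13 bp
  82–109 then 1–36 → 28 + 36 = 64 bp
Sorted largest to smallest: 64, 25, 13, 7 bp.

64, 25, 13, 7 bp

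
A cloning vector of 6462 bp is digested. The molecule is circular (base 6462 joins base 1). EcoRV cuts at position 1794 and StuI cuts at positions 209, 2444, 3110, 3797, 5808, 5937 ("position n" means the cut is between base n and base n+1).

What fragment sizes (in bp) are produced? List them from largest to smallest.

Combined cut positions (sorted): 209, 1794, 2444, 3110, 3797, 5808, 5937.
Circular molecule, 7 cuts → 7 fragments:
  1794 − 209 = 1585 bp
  2444 − 1794 = 650 bp
  3110 − 2444 = 666 bp
  3797 − 3110 = 687 bp
  5808 − 3797 = 2011 bp
  5937 − 5808 = 129 bp
  wrap: 6462 − 5937 + 209 = 734 bp
Sorted largest to smallest: 2011, 1585, 734, 687, 666, 650, 129 bp.

2011, 1585, 734, 687, 666, 650, 129 bp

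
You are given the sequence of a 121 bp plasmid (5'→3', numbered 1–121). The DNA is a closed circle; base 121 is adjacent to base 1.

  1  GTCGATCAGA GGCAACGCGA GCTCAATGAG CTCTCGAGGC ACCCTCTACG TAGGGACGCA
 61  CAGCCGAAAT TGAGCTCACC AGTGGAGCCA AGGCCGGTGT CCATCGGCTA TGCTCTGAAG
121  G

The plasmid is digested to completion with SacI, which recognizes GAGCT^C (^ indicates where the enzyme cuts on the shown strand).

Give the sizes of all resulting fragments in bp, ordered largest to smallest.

SacI sites (GAGCTC) start at positions 19, 28, 72.
SacI cuts after base 5 of each site (before the last base), so after positions 23, 32, 76.
Circular molecule, 3 cuts → 3 fragments:
  24–32 → 9 bp
  33–76 → 44 bp
  77–121 then 1–23 → 45 + 23 = 68 bp
Sorted largest to smallest: 68, 44, 9 bp.

68, 44, 9 bp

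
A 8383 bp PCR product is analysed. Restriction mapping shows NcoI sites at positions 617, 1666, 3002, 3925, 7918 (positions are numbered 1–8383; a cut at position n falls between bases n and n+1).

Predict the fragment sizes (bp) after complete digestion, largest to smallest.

3993, 1336, 1049, 923, 617, 465 bp

Linear molecule, 5 cuts → 6 fragments:
  617 − 0 = 617 bp
  1666 − 617 = 1049 bp
  3002 − 1666 = 1336 bp
  3925 − 3002 = 923 bp
  7918 − 3925 = 3993 bp
  8383 − 7918 = 465 bp
Sorted largest to smallest: 3993, 1336, 1049, 923, 617, 465 bp.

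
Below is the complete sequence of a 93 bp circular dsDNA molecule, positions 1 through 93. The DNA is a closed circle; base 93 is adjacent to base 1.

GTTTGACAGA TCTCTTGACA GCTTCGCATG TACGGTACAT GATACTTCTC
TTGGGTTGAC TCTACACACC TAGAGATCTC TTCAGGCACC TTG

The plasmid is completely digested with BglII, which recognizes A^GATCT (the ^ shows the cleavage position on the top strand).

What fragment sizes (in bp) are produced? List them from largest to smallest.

BglII sites (AGATCT) start at positions 8, 74.
BglII cuts after the first base of each site, so after positions 8, 74.
Circular molecule, 2 cuts → 2 fragments:
  9–74 → 66 bp
  75–93 then 1–8 → 19 + 8 = 27 bp
Sorted largest to smallest: 66, 27 bp.

66, 27 bp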